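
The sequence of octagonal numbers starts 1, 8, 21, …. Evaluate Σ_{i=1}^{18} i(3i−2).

Σ i(3i−2) = 3Σi² − 2Σi over i = 1..18.
Σi = 171 and Σi² = 2109.
3·2109 − 2·171 = 5985.

5985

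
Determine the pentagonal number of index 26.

The 26th pentagonal number is n(3n−1)/2 with n = 26.
26·(3·26 − 1)/2 = 26·77/2 = 1001.

1001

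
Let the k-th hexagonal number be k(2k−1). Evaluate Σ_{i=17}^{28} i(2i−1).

Σ i(2i−1) = 2Σi² − Σi over i = 17..28.
Σi = 406 − 136 = 270 and Σi² = 7714 − 1496 = 6218.
2·6218 − 1·270 = 12166.

12166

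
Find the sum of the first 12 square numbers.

650

Σ_{i=1}^{12} i² = 12·13·25/6 = 650.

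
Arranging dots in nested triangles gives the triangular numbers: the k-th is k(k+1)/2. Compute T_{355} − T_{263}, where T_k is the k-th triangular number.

28474

355·356/2 = 63190 and 263·264/2 = 34716.
Difference: 63190 − 34716 = 28474.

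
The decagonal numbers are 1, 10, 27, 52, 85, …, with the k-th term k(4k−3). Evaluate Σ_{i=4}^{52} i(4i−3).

188748

Σ i(4i−3) = 4Σi² − 3Σi over i = 4..52.
Σi = 1378 − 6 = 1372 and Σi² = 48230 − 14 = 48216.
4·48216 − 3·1372 = 188748.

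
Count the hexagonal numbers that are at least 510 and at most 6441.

The n-th hexagonal number is n(2n−1).
Smallest index with value ≥ 510: n = 17 (giving 561).
Largest index with value ≤ 6441: n = 57 (giving 6441).
Indices 17 through 57: 41 terms.

41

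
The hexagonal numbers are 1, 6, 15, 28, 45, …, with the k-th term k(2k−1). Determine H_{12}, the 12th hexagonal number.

The 12th hexagonal number is n(2n−1) with n = 12.
12·(2·12 − 1) = 12·23 = 276.

276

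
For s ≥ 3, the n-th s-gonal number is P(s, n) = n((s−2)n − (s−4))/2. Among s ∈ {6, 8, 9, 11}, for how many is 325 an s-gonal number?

s = 6: P(6, 13) = 325. ✓
s = 8: P(8, 10) = 280 and P(8, 11) = 341; 325 is not s-gonal.
s = 9: P(9, 10) = 325. ✓
s = 11: P(11, 8) = 260 and P(11, 9) = 333; 325 is not s-gonal.
Hits: s ∈ {6, 9} → 2.

2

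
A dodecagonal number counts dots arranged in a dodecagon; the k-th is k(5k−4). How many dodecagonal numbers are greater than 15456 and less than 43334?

The n-th dodecagonal number is n(5n−4).
Smallest index with value > 15456: n = 57 (giving 16017).
Largest index with value < 43334: n = 93 (giving 42873).
Indices 57 through 93: 37 terms.

37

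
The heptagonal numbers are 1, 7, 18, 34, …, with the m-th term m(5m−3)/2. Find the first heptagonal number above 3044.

3186

Solve n(5n−3)/2 > 3044 for integer n.
The largest n with value ≤ 3044 is 35 (since 3010 ≤ 3044 < 3186), so the first above is n = 36, value 3186.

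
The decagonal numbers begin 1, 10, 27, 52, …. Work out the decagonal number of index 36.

5076

The 36th decagonal number is n(4n−3) with n = 36.
36·(4·36 − 3) = 36·141 = 5076.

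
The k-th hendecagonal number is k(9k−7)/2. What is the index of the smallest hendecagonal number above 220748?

222

Solve n(9n−7)/2 > 220748 for integer n.
The largest n with value ≤ 220748 is 221 (since 219011 ≤ 220748 < 221001), so the first above is n = 222, value 221001.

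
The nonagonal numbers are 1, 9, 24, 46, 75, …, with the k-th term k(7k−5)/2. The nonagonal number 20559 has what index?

77

Set n(7n−5)/2 = 20559, giving 7n² − 5n − 41118 = 0.
The discriminant is 25 + 56·20559 = 1151329, and √1151329 = 1073.
So n = (5 + 1073) / 14 = 1078/14 = 77.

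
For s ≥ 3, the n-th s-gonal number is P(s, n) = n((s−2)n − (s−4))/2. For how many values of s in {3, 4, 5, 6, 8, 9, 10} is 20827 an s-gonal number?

1

s = 3: P(3, 203) = 20706 and P(3, 204) = 20910; 20827 is not s-gonal.
s = 4: P(4, 144) = 20736 and P(4, 145) = 21025; 20827 is not s-gonal.
s = 5: P(5, 118) = 20827. ✓
s = 6: P(6, 102) = 20706 and P(6, 103) = 21115; 20827 is not s-gonal.
s = 8: P(8, 83) = 20501 and P(8, 84) = 21000; 20827 is not s-gonal.
s = 9: P(9, 77) = 20559 and P(9, 78) = 21099; 20827 is not s-gonal.
s = 10: P(10, 72) = 20520 and P(10, 73) = 21097; 20827 is not s-gonal.
Hits: s ∈ {5} → 1.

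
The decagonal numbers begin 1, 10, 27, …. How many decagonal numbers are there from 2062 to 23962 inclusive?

The n-th decagonal number is n(4n−3).
Smallest index with value ≥ 2062: n = 24 (giving 2232).
Largest index with value ≤ 23962: n = 77 (giving 23485).
Indices 24 through 77: 54 terms.

54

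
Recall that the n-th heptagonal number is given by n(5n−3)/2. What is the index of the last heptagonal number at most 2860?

Solve n(5n−3)/2 ≤ 2860 for integer n.
n = 34 gives 2839 ≤ 2860, while n = 35 gives 3010 > 2860; so the answer is index 34.

34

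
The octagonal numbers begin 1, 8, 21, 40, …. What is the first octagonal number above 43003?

43681

Solve n(3n−2) > 43003 for integer n.
The largest n with value ≤ 43003 is 120 (since 42960 ≤ 43003 < 43681), so the first above is n = 121, value 43681.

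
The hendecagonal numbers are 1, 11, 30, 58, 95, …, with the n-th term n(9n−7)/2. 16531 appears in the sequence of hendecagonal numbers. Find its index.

Set n(9n−7)/2 = 16531, giving 9n² − 7n − 33062 = 0.
The discriminant is 49 + 72·16531 = 1190281, and √1190281 = 1091.
So n = (7 + 1091) / 18 = 1098/18 = 61.

61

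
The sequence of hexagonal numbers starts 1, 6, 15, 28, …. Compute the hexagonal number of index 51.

The 51st hexagonal number is n(2n−1) with n = 51.
51·(2·51 − 1) = 51·101 = 5151.

5151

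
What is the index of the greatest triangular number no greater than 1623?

56

Solve n(n+1)/2 ≤ 1623 for integer n.
n = 56 gives 1596 ≤ 1623, while n = 57 gives 1653 > 1623; so the answer is index 56.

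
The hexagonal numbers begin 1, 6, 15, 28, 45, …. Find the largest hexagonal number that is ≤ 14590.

14365

Solve n(2n−1) ≤ 14590 for integer n.
n = 85 gives 14365 ≤ 14590, while n = 86 gives 14706 > 14590; so the answer is 14365.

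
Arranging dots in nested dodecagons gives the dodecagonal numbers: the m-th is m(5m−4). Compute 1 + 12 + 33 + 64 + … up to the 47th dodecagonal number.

174088

Σ i(5i−4) = 5Σi² − 4Σi over i = 1..47.
Σi = 1128 and Σi² = 35720.
5·35720 − 4·1128 = 174088.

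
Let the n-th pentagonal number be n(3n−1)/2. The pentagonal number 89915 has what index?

Set n(3n−1)/2 = 89915, giving 3n² − n − 179830 = 0.
So n = (1 + 1469) / 6 = 1470/6 = 245.

245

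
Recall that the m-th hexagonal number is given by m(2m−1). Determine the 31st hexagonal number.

1891

31·(2·31 − 1) = 31·61 = 1891.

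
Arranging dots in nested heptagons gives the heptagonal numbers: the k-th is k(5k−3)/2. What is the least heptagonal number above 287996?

Solve n(5n−3)/2 > 287996 for integer n.
The largest n with value ≤ 287996 is 339 (since 286794 ≤ 287996 < 288490), so the first above is n = 340, value 288490.

288490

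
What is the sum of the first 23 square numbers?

Σ_{i=1}^{23} i² = 23·24·47/6 = 4324.

4324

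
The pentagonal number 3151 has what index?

Set n(3n−1)/2 = 3151, giving 3n² − n − 6302 = 0.
The discriminant is 1 + 24·3151 = 75625, and √75625 = 275.
So n = (1 + 275) / 6 = 276/6 = 46.

46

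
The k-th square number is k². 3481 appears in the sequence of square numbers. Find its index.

59

We need n² = 3481, so n = √3481 = 59.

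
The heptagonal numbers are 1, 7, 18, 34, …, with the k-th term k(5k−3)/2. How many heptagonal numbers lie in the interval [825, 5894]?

30

The n-th heptagonal number is n(5n−3)/2.
Smallest index with value ≥ 825: n = 19 (giving 874).
Largest index with value ≤ 5894: n = 48 (giving 5688).
Indices 19 through 48: 30 terms.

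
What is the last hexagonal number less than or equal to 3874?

Solve n(2n−1) ≤ 3874 for integer n.
n = 44 gives 3828 ≤ 3874, while n = 45 gives 4005 > 3874; so the answer is 3828.

3828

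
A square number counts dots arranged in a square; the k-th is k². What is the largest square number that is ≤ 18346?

18225

Solve n² ≤ 18346 for integer n.
n = 135 gives 18225 ≤ 18346, while n = 136 gives 18496 > 18346; so the answer is 18225.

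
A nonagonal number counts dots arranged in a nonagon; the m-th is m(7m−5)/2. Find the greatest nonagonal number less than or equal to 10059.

Solve n(7n−5)/2 ≤ 10059 for integer n.
n = 53 gives 9699 ≤ 10059, while n = 54 gives 10071 > 10059; so the answer is 9699.

9699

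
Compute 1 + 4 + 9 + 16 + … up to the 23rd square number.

4324

Σ_{i=1}^{23} i² = 23·24·47/6 = 4324.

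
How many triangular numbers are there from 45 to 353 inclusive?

The n-th triangular number is n(n+1)/2.
Smallest index with value ≥ 45: n = 9 (giving 45).
Largest index with value ≤ 353: n = 26 (giving 351).
Indices 9 through 26: 18 terms.

18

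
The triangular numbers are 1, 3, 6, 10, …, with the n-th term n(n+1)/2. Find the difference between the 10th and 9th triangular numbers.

Consecutive triangular numbers differ by n: T_{10} − T_{9} = 10.

10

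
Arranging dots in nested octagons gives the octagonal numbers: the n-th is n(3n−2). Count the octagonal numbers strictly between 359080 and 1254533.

300

The n-th octagonal number is n(3n−2).
Smallest index with value > 359080: n = 347 (giving 360533).
Largest index with value < 1254533: n = 646 (giving 1250656).
Indices 347 through 646: 300 terms.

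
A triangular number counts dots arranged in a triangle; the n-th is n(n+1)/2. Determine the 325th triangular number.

The 325th triangular number is n(n+1)/2 with n = 325.
325·326/2 = 105950/2 = 52975.

52975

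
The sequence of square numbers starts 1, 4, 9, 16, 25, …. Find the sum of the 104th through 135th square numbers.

Σ_{i=104}^{135} i² = 829260 − 369564 = 459696.

459696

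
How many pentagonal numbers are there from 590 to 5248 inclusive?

40

The n-th pentagonal number is n(3n−1)/2.
Smallest index with value ≥ 590: n = 20 (giving 590).
Largest index with value ≤ 5248: n = 59 (giving 5192).
Indices 20 through 59: 40 terms.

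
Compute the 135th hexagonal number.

135·(2·135 − 1) = 135·269 = 36315.

36315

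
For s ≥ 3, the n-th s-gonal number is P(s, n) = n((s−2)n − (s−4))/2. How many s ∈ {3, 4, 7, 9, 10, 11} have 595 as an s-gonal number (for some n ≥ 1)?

s = 3: P(3, 34) = 595. ✓
s = 4: P(4, 24) = 576 and P(4, 25) = 625; 595 is not s-gonal.
s = 7: P(7, 15) = 540 and P(7, 16) = 616; 595 is not s-gonal.
s = 9: P(9, 13) = 559 and P(9, 14) = 651; 595 is not s-gonal.
s = 10: P(10, 12) = 540 and P(10, 13) = 637; 595 is not s-gonal.
s = 11: P(11, 11) = 506 and P(11, 12) = 606; 595 is not s-gonal.
Hits: s ∈ {3} → 1.

1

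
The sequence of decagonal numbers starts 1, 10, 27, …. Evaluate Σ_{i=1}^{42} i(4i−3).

99631

Σ i(4i−3) = 4Σi² − 3Σi over i = 1..42.
Σi = 903 and Σi² = 25585.
4·25585 − 3·903 = 99631.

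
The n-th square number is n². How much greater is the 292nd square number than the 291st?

n² − (n−1)² = 2n − 1, so 292² − 291² = 2·292 − 1 = 583.

583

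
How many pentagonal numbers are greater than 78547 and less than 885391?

539

The n-th pentagonal number is n(3n−1)/2.
Smallest index with value > 78547: n = 230 (giving 79235).
Largest index with value < 885391: n = 768 (giving 884352).
Indices 230 through 768: 539 terms.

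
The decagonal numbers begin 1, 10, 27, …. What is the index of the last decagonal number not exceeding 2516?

25

Solve n(4n−3) ≤ 2516 for integer n.
n = 25 gives 2425 ≤ 2516, while n = 26 gives 2626 > 2516; so the answer is index 25.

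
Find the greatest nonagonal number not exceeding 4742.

4699

Solve n(7n−5)/2 ≤ 4742 for integer n.
n = 37 gives 4699 ≤ 4742, while n = 38 gives 4959 > 4742; so the answer is 4699.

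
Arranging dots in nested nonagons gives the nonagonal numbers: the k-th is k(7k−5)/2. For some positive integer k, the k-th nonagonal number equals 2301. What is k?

26

Set n(7n−5)/2 = 2301, giving 7n² − 5n − 4602 = 0.
The discriminant is 25 + 56·2301 = 128881, and √128881 = 359.
So n = (5 + 359) / 14 = 364/14 = 26.
Check: 26·(7·26 − 5)/2 = 2301. ✓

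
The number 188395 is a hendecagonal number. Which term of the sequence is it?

205

Set n(9n−7)/2 = 188395, giving 9n² − 7n − 376790 = 0.
So n = (7 + 3683) / 18 = 3690/18 = 205.
Check: 205·(9·205 − 7)/2 = 188395. ✓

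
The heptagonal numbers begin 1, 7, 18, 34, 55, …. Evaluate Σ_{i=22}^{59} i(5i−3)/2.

Σ i(5i−3)/2 = (5Σi² − 3Σi) / 2 over i = 22..59.
Σi = 1770 − 231 = 1539 and Σi² = 70210 − 3311 = 66899.
(5·66899 − 3·1539) / 2 = 329878/2 = 164939.

164939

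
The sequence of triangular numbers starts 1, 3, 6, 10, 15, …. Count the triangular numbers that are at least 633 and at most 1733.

The n-th triangular number is n(n+1)/2.
Smallest index with value ≥ 633: n = 36 (giving 666).
Largest index with value ≤ 1733: n = 58 (giving 1711).
Indices 36 through 58: 23 terms.

23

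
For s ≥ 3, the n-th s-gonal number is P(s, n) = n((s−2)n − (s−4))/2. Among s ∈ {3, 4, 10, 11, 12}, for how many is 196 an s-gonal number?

2

s = 3: P(3, 19) = 190 and P(3, 20) = 210; 196 is not s-gonal.
s = 4: P(4, 14) = 196. ✓
s = 10: P(10, 7) = 175 and P(10, 8) = 232; 196 is not s-gonal.
s = 11: P(11, 7) = 196. ✓
s = 12: P(12, 6) = 156 and P(12, 7) = 217; 196 is not s-gonal.
Hits: s ∈ {4, 11} → 2.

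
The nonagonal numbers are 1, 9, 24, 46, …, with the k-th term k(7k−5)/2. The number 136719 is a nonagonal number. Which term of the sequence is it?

198

Set n(7n−5)/2 = 136719, giving 7n² − 5n − 273438 = 0.
So n = (5 + 2767) / 14 = 2772/14 = 198.
Check: 198·(7·198 − 5)/2 = 136719. ✓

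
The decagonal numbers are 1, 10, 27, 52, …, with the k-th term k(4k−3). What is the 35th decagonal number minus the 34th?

Consecutive decagonal numbers differ by 8n − 7: here 8·35 − 7 = 273.

273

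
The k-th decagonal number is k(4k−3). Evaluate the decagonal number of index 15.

855

15·(4·15 − 3) = 15·57 = 855.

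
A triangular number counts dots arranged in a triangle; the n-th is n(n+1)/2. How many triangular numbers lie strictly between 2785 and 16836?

108

The n-th triangular number is n(n+1)/2.
Smallest index with value > 2785: n = 75 (giving 2850).
Largest index with value < 16836: n = 182 (giving 16653).
Indices 75 through 182: 108 terms.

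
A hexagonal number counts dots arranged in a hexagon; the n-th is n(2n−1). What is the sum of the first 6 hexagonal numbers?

Σ i(2i−1) = 2Σi² − Σi over i = 1..6.
Σi = 21 and Σi² = 91.
2·91 − 1·21 = 161.

161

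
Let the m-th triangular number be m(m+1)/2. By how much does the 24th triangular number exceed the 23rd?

Consecutive triangular numbers differ by n: T_{24} − T_{23} = 24.

24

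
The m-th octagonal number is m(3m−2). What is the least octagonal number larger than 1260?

Solve n(3n−2) > 1260 for integer n.
The largest n with value ≤ 1260 is 20 (since 1160 ≤ 1260 < 1281), so the first above is n = 21, value 1281.

1281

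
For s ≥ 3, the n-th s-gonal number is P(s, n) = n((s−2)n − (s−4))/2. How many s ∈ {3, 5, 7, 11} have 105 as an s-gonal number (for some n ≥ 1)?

s = 3: P(3, 14) = 105. ✓
s = 5: P(5, 8) = 92 and P(5, 9) = 117; 105 is not s-gonal.
s = 7: P(7, 6) = 81 and P(7, 7) = 112; 105 is not s-gonal.
s = 11: P(11, 5) = 95 and P(11, 6) = 141; 105 is not s-gonal.
Hits: s ∈ {3} → 1.

1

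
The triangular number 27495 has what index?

234

Set n(n+1)/2 = 27495, giving n² + n − 54990 = 0.
So n = (-1 + 469) / 2 = 468/2 = 234.
Check: 234·235/2 = 27495. ✓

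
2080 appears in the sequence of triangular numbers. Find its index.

Set n(n+1)/2 = 2080, giving n² + n − 4160 = 0.
So n = (-1 + 129) / 2 = 128/2 = 64.
Check: 64·65/2 = 2080. ✓

64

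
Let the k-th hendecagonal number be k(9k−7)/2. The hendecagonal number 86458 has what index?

139

Set n(9n−7)/2 = 86458, giving 9n² − 7n − 172916 = 0.
So n = (7 + 2495) / 18 = 2502/18 = 139.
Check: 139·(9·139 − 7)/2 = 86458. ✓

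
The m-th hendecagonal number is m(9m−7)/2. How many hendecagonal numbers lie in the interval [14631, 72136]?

The n-th hendecagonal number is n(9n−7)/2.
Smallest index with value ≥ 14631: n = 58 (giving 14935).
Largest index with value ≤ 72136: n = 127 (giving 72136).
Indices 58 through 127: 70 terms.

70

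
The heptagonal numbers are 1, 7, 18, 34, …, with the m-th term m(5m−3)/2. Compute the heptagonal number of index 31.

2356

The 31st heptagonal number is n(5n−3)/2 with n = 31.
31·(5·31 − 3)/2 = 31·152/2 = 31·76 = 2356.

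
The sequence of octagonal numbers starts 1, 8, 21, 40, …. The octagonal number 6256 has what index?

46

Set n(3n−2) = 6256, giving 3n² − 2n − 6256 = 0.
The discriminant is 4 + 12·6256 = 75076, and √75076 = 274.
So n = (2 + 274) / 6 = 276/6 = 46.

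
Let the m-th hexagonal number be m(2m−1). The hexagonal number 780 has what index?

20

Set n(2n−1) = 780, giving 2n² − n − 780 = 0.
The discriminant is 1 + 8·780 = 6241, and √6241 = 79.
So n = (1 + 79) / 4 = 80/4 = 20.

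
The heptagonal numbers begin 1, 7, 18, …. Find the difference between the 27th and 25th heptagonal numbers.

27·(5·27 − 3)/2 = 1782 and 25·(5·25 − 3)/2 = 1525.
Difference: 1782 − 1525 = 257.

257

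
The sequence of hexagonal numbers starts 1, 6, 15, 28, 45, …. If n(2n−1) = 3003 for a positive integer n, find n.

Set n(2n−1) = 3003, giving 2n² − n − 3003 = 0.
So n = (1 + 155) / 4 = 156/4 = 39.
Check: 39·(2·39 − 1) = 3003. ✓

39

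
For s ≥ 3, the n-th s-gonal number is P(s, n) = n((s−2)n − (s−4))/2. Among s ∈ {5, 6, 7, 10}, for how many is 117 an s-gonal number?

s = 5: P(5, 9) = 117. ✓
s = 6: P(6, 7) = 91 and P(6, 8) = 120; 117 is not s-gonal.
s = 7: P(7, 7) = 112 and P(7, 8) = 148; 117 is not s-gonal.
s = 10: P(10, 5) = 85 and P(10, 6) = 126; 117 is not s-gonal.
Hits: s ∈ {5} → 1.

1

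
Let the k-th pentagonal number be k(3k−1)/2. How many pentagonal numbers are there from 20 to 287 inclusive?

The n-th pentagonal number is n(3n−1)/2.
Smallest index with value ≥ 20: n = 4 (giving 22).
Largest index with value ≤ 287: n = 14 (giving 287).
Indices 4 through 14: 11 terms.

11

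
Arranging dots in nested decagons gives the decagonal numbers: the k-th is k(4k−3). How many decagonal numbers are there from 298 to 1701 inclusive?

The n-th decagonal number is n(4n−3).
Smallest index with value ≥ 298: n = 10 (giving 370).
Largest index with value ≤ 1701: n = 21 (giving 1701).
Indices 10 through 21: 12 terms.

12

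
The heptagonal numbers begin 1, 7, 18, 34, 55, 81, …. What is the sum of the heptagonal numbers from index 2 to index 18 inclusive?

5015

Σ i(5i−3)/2 = (5Σi² − 3Σi) / 2 over i = 2..18.
Σi = 171 − 1 = 170 and Σi² = 2109 − 1 = 2108.
(5·2108 − 3·170) / 2 = 10030/2 = 5015.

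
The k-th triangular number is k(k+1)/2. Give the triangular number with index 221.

24531

221·222/2 = 49062/2 = 24531.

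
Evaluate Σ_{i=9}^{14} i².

811

Σ_{i=9}^{14} i² = 1015 − 204 = 811.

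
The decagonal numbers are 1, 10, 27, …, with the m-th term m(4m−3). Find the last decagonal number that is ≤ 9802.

9457

Solve n(4n−3) ≤ 9802 for integer n.
n = 49 gives 9457 ≤ 9802, while n = 50 gives 9850 > 9802; so the answer is 9457.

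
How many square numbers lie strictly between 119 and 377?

9

The n-th square number is n².
Smallest index with value > 119: n = 11 (giving 121).
Largest index with value < 377: n = 19 (giving 361).
Indices 11 through 19: 9 terms.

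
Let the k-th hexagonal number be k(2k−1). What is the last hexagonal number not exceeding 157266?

Solve n(2n−1) ≤ 157266 for integer n.
n = 280 gives 156520 ≤ 157266, while n = 281 gives 157641 > 157266; so the answer is 156520.

156520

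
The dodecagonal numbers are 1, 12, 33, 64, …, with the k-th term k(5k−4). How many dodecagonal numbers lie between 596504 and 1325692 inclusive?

The n-th dodecagonal number is n(5n−4).
Smallest index with value ≥ 596504: n = 346 (giving 597196).
Largest index with value ≤ 1325692: n = 515 (giving 1324065).
Indices 346 through 515: 170 terms.

170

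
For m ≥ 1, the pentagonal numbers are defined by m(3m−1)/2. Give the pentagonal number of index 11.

176

The 11th pentagonal number is n(3n−1)/2 with n = 11.
11·(3·11 − 1)/2 = 11·32/2 = 11·16 = 176.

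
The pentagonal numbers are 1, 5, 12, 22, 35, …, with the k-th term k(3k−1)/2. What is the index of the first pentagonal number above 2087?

Solve n(3n−1)/2 > 2087 for integer n.
The largest n with value ≤ 2087 is 37 (since 2035 ≤ 2087 < 2147), so the first above is n = 38, value 2147.

38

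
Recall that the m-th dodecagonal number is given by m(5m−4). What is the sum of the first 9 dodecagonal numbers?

Σ i(5i−4) = 5Σi² − 4Σi over i = 1..9.
Σi = 45 and Σi² = 285.
5·285 − 4·45 = 1245.

1245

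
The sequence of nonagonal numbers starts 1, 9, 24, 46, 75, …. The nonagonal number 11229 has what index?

Set n(7n−5)/2 = 11229, giving 7n² − 5n − 22458 = 0.
The discriminant is 25 + 56·11229 = 628849, and √628849 = 793.
So n = (5 + 793) / 14 = 798/14 = 57.
Check: 57·(7·57 − 5)/2 = 11229. ✓

57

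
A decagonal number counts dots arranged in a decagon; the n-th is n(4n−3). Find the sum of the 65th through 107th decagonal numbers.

Σ i(4i−3) = 4Σi² − 3Σi over i = 65..107.
Σi = 5778 − 2080 = 3698 and Σi² = 414090 − 89440 = 324650.
4·324650 − 3·3698 = 1287506.

1287506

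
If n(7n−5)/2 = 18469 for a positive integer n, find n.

Set n(7n−5)/2 = 18469, giving 7n² − 5n − 36938 = 0.
The discriminant is 25 + 56·18469 = 1034289, and √1034289 = 1017.
So n = (5 + 1017) / 14 = 1022/14 = 73.

73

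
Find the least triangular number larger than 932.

946

Solve n(n+1)/2 > 932 for integer n.
The largest n with value ≤ 932 is 42 (since 903 ≤ 932 < 946), so the first above is n = 43, value 946.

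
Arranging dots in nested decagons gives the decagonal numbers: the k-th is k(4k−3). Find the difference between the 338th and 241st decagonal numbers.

338·(4·338 − 3) = 455962 and 241·(4·241 − 3) = 231601.
Difference: 455962 − 231601 = 224361.

224361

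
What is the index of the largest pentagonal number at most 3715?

49

Solve n(3n−1)/2 ≤ 3715 for integer n.
n = 49 gives 3577 ≤ 3715, while n = 50 gives 3725 > 3715; so the answer is index 49.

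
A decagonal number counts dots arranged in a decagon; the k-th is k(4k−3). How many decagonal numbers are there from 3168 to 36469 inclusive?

The n-th decagonal number is n(4n−3).
Smallest index with value ≥ 3168: n = 29 (giving 3277).
Largest index with value ≤ 36469: n = 95 (giving 35815).
Indices 29 through 95: 67 terms.

67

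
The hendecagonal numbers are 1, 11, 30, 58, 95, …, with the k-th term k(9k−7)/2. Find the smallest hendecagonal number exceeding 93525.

94105

Solve n(9n−7)/2 > 93525 for integer n.
The largest n with value ≤ 93525 is 144 (since 92808 ≤ 93525 < 94105), so the first above is n = 145, value 94105.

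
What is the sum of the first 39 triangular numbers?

10660

Σ i(i+1)/2 = (Σi² + Σi) / 2 over i = 1..39.
Σi = 780 and Σi² = 20540.
(1·20540 + 1·780) / 2 = 21320/2 = 10660.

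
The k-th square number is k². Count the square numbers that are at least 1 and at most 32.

The n-th square number is n².
Smallest index with value ≥ 1: n = 1 (giving 1).
Largest index with value ≤ 32: n = 5 (giving 25).
Indices 1 through 5: 5 terms.

5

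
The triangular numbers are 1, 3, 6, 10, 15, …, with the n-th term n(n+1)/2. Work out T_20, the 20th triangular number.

210

The 20th triangular number is n(n+1)/2 with n = 20.
20·21/2 = 420/2 = 210.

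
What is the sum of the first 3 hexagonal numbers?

22

Σ i(2i−1) = 2Σi² − Σi over i = 1..3.
Σi = 6 and Σi² = 14.
2·14 − 1·6 = 22.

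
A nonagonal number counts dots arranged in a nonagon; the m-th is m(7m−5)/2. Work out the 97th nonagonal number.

97·(7·97 − 5)/2 = 97·674/2 = 97·337 = 32689.

32689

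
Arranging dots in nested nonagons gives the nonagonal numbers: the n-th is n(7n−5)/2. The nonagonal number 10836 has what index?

56

Set n(7n−5)/2 = 10836, giving 7n² − 5n − 21672 = 0.
The discriminant is 25 + 56·10836 = 606841, and √606841 = 779.
So n = (5 + 779) / 14 = 784/14 = 56.
Check: 56·(7·56 − 5)/2 = 10836. ✓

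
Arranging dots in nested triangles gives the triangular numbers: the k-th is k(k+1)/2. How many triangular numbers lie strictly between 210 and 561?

The n-th triangular number is n(n+1)/2.
Smallest index with value > 210: n = 21 (giving 231).
Largest index with value < 561: n = 32 (giving 528).
Indices 21 through 32: 12 terms.

12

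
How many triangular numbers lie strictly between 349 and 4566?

The n-th triangular number is n(n+1)/2.
Smallest index with value > 349: n = 26 (giving 351).
Largest index with value < 4566: n = 95 (giving 4560).
Indices 26 through 95: 70 terms.

70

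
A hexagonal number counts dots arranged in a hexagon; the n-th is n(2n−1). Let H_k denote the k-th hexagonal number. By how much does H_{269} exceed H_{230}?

38883

269·(2·269 − 1) = 144453 and 230·(2·230 − 1) = 105570.
Difference: 144453 − 105570 = 38883.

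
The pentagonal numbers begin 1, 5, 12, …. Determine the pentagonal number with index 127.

The 127th pentagonal number is n(3n−1)/2 with n = 127.
127·(3·127 − 1)/2 = 127·380/2 = 127·190 = 24130.

24130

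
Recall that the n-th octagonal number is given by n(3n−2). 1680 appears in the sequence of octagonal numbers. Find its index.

Set n(3n−2) = 1680, giving 3n² − 2n − 1680 = 0.
The discriminant is 4 + 12·1680 = 20164, and √20164 = 142.
So n = (2 + 142) / 6 = 144/6 = 24.
Check: 24·(3·24 − 2) = 1680. ✓

24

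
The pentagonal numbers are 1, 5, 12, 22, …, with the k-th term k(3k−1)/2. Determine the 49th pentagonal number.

49·(3·49 − 1)/2 = 49·146/2 = 49·73 = 3577.

3577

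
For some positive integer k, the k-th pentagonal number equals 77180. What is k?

Set n(3n−1)/2 = 77180, giving 3n² − n − 154360 = 0.
The discriminant is 1 + 24·77180 = 1852321, and √1852321 = 1361.
So n = (1 + 1361) / 6 = 1362/6 = 227.

227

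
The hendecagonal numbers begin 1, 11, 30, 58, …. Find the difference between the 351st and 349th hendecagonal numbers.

6293

351·(9·351 − 7)/2 = 553176 and 349·(9·349 − 7)/2 = 546883.
Difference: 553176 − 546883 = 6293.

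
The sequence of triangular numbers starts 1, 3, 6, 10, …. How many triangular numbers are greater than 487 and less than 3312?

The n-th triangular number is n(n+1)/2.
Smallest index with value > 487: n = 31 (giving 496).
Largest index with value < 3312: n = 80 (giving 3240).
Indices 31 through 80: 50 terms.

50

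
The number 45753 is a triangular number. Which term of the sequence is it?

302

Set n(n+1)/2 = 45753, giving n² + n − 91506 = 0.
So n = (-1 + 605) / 2 = 604/2 = 302.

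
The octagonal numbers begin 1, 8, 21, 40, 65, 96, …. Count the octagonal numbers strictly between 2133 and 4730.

13

The n-th octagonal number is n(3n−2).
Smallest index with value > 2133: n = 28 (giving 2296).
Largest index with value < 4730: n = 40 (giving 4720).
Indices 28 through 40: 13 terms.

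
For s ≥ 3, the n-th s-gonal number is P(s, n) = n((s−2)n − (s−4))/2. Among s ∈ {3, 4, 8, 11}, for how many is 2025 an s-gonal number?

s = 3: P(3, 63) = 2016 and P(3, 64) = 2080; 2025 is not s-gonal.
s = 4: P(4, 45) = 2025. ✓
s = 8: P(8, 26) = 1976 and P(8, 27) = 2133; 2025 is not s-gonal.
s = 11: P(11, 21) = 1911 and P(11, 22) = 2101; 2025 is not s-gonal.
Hits: s ∈ {4} → 1.

1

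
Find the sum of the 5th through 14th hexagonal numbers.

Σ i(2i−1) = 2Σi² − Σi over i = 5..14.
Σi = 105 − 10 = 95 and Σi² = 1015 − 30 = 985.
2·985 − 1·95 = 1875.

1875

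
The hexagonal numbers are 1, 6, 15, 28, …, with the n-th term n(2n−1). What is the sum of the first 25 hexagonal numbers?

10725

Σ i(2i−1) = 2Σi² − Σi over i = 1..25.
Σi = 325 and Σi² = 5525.
2·5525 − 1·325 = 10725.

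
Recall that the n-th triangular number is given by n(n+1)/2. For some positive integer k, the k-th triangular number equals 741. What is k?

38

Set n(n+1)/2 = 741, giving n² + n − 1482 = 0.
So n = (-1 + 77) / 2 = 76/2 = 38.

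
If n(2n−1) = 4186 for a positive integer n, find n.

46

Set n(2n−1) = 4186, giving 2n² − n − 4186 = 0.
The discriminant is 1 + 8·4186 = 33489, and √33489 = 183.
So n = (1 + 183) / 4 = 184/4 = 46.
Check: 46·(2·46 − 1) = 4186. ✓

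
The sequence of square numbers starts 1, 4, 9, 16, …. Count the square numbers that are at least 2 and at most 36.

5

The n-th square number is n².
Smallest index with value ≥ 2: n = 2 (giving 4).
Largest index with value ≤ 36: n = 6 (giving 36).
Indices 2 through 6: 5 terms.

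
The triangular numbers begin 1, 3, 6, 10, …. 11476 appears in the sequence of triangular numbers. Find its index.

Set n(n+1)/2 = 11476, giving n² + n − 22952 = 0.
The discriminant is 1 + 8·11476 = 91809, and √91809 = 303.
So n = (-1 + 303) / 2 = 302/2 = 151.

151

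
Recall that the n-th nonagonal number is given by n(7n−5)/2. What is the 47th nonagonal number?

47·(7·47 − 5)/2 = 47·324/2 = 47·162 = 7614.

7614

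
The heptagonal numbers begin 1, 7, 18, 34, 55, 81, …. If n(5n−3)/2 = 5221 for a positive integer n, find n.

46

Set n(5n−3)/2 = 5221, giving 5n² − 3n − 10442 = 0.
So n = (3 + 457) / 10 = 460/10 = 46.
Check: 46·(5·46 − 3)/2 = 5221. ✓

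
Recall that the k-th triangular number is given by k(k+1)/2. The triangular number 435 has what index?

29

Set n(n+1)/2 = 435, giving n² + n − 870 = 0.
The discriminant is 1 + 8·435 = 3481, and √3481 = 59.
So n = (-1 + 59) / 2 = 58/2 = 29.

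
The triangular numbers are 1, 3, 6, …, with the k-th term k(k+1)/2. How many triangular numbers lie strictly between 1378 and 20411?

149

The n-th triangular number is n(n+1)/2.
Smallest index with value > 1378: n = 53 (giving 1431).
Largest index with value < 20411: n = 201 (giving 20301).
Indices 53 through 201: 149 terms.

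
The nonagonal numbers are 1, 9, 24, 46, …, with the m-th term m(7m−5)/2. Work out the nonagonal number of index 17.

17·(7·17 − 5)/2 = 17·114/2 = 17·57 = 969.

969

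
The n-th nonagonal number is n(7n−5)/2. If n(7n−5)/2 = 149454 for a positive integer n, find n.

Set n(7n−5)/2 = 149454, giving 7n² − 5n − 298908 = 0.
The discriminant is 25 + 56·149454 = 8369449, and √8369449 = 2893.
So n = (5 + 2893) / 14 = 2898/14 = 207.
Check: 207·(7·207 − 5)/2 = 149454. ✓

207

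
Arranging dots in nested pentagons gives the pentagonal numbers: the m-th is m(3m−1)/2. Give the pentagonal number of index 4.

22

The 4th pentagonal number is n(3n−1)/2 with n = 4.
4·(3·4 − 1)/2 = 4·11/2 = 22.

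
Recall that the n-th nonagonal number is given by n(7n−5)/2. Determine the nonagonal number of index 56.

10836

The 56th nonagonal number is n(7n−5)/2 with n = 56.
56·(7·56 − 5)/2 = 56·387/2 = 10836.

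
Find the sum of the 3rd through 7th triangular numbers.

Σ i(i+1)/2 = (Σi² + Σi) / 2 over i = 3..7.
Σi = 28 − 3 = 25 and Σi² = 140 − 5 = 135.
(1·135 + 1·25) / 2 = 160/2 = 80.

80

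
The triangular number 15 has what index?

5

Set n(n+1)/2 = 15, giving n² + n − 30 = 0.
The discriminant is 1 + 8·15 = 121, and √121 = 11.
So n = (-1 + 11) / 2 = 10/2 = 5.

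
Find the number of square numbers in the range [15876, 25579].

34

The n-th square number is n².
Smallest index with value ≥ 15876: n = 126 (giving 15876).
Largest index with value ≤ 25579: n = 159 (giving 25281).
Indices 126 through 159: 34 terms.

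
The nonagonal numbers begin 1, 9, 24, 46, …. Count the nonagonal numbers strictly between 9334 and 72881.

92

The n-th nonagonal number is n(7n−5)/2.
Smallest index with value > 9334: n = 53 (giving 9699).
Largest index with value < 72881: n = 144 (giving 72216).
Indices 53 through 144: 92 terms.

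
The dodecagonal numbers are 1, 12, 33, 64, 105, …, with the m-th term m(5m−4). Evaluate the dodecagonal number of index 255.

324105

The 255th dodecagonal number is n(5n−4) with n = 255.
255·(5·255 − 4) = 255·1271 = 324105.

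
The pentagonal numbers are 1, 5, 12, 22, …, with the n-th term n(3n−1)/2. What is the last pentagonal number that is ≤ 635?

590

Solve n(3n−1)/2 ≤ 635 for integer n.
n = 20 gives 590 ≤ 635, while n = 21 gives 651 > 635; so the answer is 590.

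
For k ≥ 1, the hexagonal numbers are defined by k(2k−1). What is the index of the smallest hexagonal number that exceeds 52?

Solve n(2n−1) > 52 for integer n.
The largest n with value ≤ 52 is 5 (since 45 ≤ 52 < 66), so the first above is n = 6, value 66.

6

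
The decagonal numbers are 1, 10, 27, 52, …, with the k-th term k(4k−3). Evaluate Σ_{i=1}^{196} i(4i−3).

10058426

Σ i(4i−3) = 4Σi² − 3Σi over i = 1..196.
Σi = 19306 and Σi² = 2529086.
4·2529086 − 3·19306 = 10058426.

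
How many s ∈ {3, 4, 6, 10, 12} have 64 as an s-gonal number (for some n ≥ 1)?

2

s = 3: P(3, 10) = 55 and P(3, 11) = 66; 64 is not s-gonal.
s = 4: P(4, 8) = 64. ✓
s = 6: P(6, 5) = 45 and P(6, 6) = 66; 64 is not s-gonal.
s = 10: P(10, 4) = 52 and P(10, 5) = 85; 64 is not s-gonal.
s = 12: P(12, 4) = 64. ✓
Hits: s ∈ {4, 12} → 2.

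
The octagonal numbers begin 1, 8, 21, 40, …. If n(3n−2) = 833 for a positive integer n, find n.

Set n(3n−2) = 833, giving 3n² − 2n − 833 = 0.
So n = (2 + 100) / 6 = 102/6 = 17.

17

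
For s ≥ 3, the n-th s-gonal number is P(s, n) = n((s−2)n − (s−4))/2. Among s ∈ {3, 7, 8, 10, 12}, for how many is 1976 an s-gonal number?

s = 3: P(3, 62) = 1953 and P(3, 63) = 2016; 1976 is not s-gonal.
s = 7: P(7, 28) = 1918 and P(7, 29) = 2059; 1976 is not s-gonal.
s = 8: P(8, 26) = 1976. ✓
s = 10: P(10, 22) = 1870 and P(10, 23) = 2047; 1976 is not s-gonal.
s = 12: P(12, 20) = 1920 and P(12, 21) = 2121; 1976 is not s-gonal.
Hits: s ∈ {8} → 1.

1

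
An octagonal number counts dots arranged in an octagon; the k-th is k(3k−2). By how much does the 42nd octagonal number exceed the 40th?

488

42·(3·42 − 2) = 5208 and 40·(3·40 − 2) = 4720.
Difference: 5208 − 4720 = 488.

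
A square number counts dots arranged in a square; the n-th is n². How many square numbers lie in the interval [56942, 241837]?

253

The n-th square number is n².
Smallest index with value ≥ 56942: n = 239 (giving 57121).
Largest index with value ≤ 241837: n = 491 (giving 241081).
Indices 239 through 491: 253 terms.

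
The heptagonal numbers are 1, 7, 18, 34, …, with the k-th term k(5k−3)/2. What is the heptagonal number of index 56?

7756

The 56th heptagonal number is n(5n−3)/2 with n = 56.
56·(5·56 − 3)/2 = 56·277/2 = 7756.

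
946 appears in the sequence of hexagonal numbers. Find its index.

22

Set n(2n−1) = 946, giving 2n² − n − 946 = 0.
The discriminant is 1 + 8·946 = 7569, and √7569 = 87.
So n = (1 + 87) / 4 = 88/4 = 22.
Check: 22·(2·22 − 1) = 946. ✓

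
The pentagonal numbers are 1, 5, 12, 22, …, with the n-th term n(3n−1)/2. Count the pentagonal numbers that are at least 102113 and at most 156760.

62

The n-th pentagonal number is n(3n−1)/2.
Smallest index with value ≥ 102113: n = 262 (giving 102835).
Largest index with value ≤ 156760: n = 323 (giving 156332).
Indices 262 through 323: 62 terms.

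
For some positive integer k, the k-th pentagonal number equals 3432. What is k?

48

Set n(3n−1)/2 = 3432, giving 3n² − n − 6864 = 0.
So n = (1 + 287) / 6 = 288/6 = 48.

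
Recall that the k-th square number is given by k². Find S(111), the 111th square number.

The 111th square number is n² with n = 111.
111² = 12321.

12321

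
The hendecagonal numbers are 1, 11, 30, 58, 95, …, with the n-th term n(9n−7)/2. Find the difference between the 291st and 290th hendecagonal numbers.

2611

Consecutive hendecagonal numbers differ by 9n − 8: here 9·291 − 8 = 2611.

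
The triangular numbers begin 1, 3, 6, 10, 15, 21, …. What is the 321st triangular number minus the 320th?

321

Consecutive triangular numbers differ by n: T_{321} − T_{320} = 321.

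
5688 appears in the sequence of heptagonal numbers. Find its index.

Set n(5n−3)/2 = 5688, giving 5n² − 3n − 11376 = 0.
The discriminant is 9 + 40·5688 = 227529, and √227529 = 477.
So n = (3 + 477) / 10 = 480/10 = 48.
Check: 48·(5·48 − 3)/2 = 5688. ✓

48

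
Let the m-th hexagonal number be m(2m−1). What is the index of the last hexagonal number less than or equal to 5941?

54

Solve n(2n−1) ≤ 5941 for integer n.
n = 54 gives 5778 ≤ 5941, while n = 55 gives 5995 > 5941; so the answer is index 54.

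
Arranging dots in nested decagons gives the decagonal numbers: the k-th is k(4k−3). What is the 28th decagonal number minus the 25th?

28·(4·28 − 3) = 3052 and 25·(4·25 − 3) = 2425.
Difference: 3052 − 2425 = 627.

627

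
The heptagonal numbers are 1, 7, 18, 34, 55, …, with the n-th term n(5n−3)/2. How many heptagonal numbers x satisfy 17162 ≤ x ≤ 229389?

The n-th heptagonal number is n(5n−3)/2.
Smallest index with value ≥ 17162: n = 84 (giving 17514).
Largest index with value ≤ 229389: n = 303 (giving 229068).
Indices 84 through 303: 220 terms.

220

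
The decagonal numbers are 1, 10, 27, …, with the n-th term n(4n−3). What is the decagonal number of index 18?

1242

The 18th decagonal number is n(4n−3) with n = 18.
18·(4·18 − 3) = 18·69 = 1242.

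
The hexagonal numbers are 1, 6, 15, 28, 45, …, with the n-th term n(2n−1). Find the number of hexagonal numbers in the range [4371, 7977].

The n-th hexagonal number is n(2n−1).
Smallest index with value ≥ 4371: n = 47 (giving 4371).
Largest index with value ≤ 7977: n = 63 (giving 7875).
Indices 47 through 63: 17 terms.

17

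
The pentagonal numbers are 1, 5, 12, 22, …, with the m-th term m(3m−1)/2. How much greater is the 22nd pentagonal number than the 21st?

64

Consecutive pentagonal numbers differ by 3n − 2: here 3·22 − 2 = 64.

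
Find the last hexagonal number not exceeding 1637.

1540

Solve n(2n−1) ≤ 1637 for integer n.
n = 28 gives 1540 ≤ 1637, while n = 29 gives 1653 > 1637; so the answer is 1540.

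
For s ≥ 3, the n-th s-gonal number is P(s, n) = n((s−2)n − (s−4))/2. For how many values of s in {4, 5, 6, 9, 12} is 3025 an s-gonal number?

s = 4: P(4, 55) = 3025. ✓
s = 5: P(5, 45) = 3015 and P(5, 46) = 3151; 3025 is not s-gonal.
s = 6: P(6, 39) = 3003 and P(6, 40) = 3160; 3025 is not s-gonal.
s = 9: P(9, 29) = 2871 and P(9, 30) = 3075; 3025 is not s-gonal.
s = 12: P(12, 25) = 3025. ✓
Hits: s ∈ {4, 12} → 2.

2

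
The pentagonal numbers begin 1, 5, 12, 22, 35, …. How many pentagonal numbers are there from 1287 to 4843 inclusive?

27

The n-th pentagonal number is n(3n−1)/2.
Smallest index with value ≥ 1287: n = 30 (giving 1335).
Largest index with value ≤ 4843: n = 56 (giving 4676).
Indices 30 through 56: 27 terms.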